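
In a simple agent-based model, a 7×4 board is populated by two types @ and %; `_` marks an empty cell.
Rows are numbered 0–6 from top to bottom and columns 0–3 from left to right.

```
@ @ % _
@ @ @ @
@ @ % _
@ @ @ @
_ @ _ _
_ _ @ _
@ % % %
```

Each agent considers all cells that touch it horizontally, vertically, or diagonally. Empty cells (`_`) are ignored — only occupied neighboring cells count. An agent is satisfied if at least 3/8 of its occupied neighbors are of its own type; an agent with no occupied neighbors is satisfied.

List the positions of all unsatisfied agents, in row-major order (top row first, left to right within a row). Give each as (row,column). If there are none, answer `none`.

(0,2), (1,3), (2,2), (5,2), (6,0), (6,1)

(0,0)@ 3/3 ✓
(0,1)@ 4/5 ✓
(0,2)% 0/4 ✗
(1,0)@ 5/5 ✓
(1,1)@ 6/8 ✓
(1,2)@ 4/6 ✓
(1,3)@ 1/3 ✗
(2,0)@ 5/5 ✓
(2,1)@ 7/8 ✓
(2,2)% 0/7 ✗
(3,0)@ 4/4 ✓
(3,1)@ 5/6 ✓
(3,2)@ 4/5 ✓
(3,3)@ 1/2 ✓
(4,1)@ 4/4 ✓
(5,2)@ 1/4 ✗
(6,0)@ 0/1 ✗
(6,1)% 1/3 ✗
(6,2)% 2/3 ✓
(6,3)% 1/2 ✓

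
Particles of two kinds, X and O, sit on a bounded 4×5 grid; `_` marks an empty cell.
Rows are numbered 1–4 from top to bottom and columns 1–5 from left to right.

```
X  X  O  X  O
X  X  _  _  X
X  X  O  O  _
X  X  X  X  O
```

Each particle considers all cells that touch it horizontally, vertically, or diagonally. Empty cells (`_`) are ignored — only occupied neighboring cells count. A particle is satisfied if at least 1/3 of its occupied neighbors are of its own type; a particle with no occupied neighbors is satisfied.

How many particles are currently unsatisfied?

Row 1: (1,1)X 3/3 satisfied · (1,2)X 3/4 satisfied · (1,3)O 0/3 not · (1,4)X 1/3 satisfied · (1,5)O 0/2 not
Row 2: (2,1)X 5/5 satisfied · (2,2)X 5/7 satisfied · (2,5)X 1/3 satisfied
Row 3: (3,1)X 5/5 satisfied · (3,2)X 6/7 satisfied · (3,3)O 1/6 not · (3,4)O 2/5 satisfied
Row 4: (4,1)X 3/3 satisfied · (4,2)X 4/5 satisfied · (4,3)X 3/5 satisfied · (4,4)X 1/4 not · (4,5)O 1/2 satisfied
Unsatisfied: (1,3), (1,5), (3,3), (4,4) — 4 in total.

4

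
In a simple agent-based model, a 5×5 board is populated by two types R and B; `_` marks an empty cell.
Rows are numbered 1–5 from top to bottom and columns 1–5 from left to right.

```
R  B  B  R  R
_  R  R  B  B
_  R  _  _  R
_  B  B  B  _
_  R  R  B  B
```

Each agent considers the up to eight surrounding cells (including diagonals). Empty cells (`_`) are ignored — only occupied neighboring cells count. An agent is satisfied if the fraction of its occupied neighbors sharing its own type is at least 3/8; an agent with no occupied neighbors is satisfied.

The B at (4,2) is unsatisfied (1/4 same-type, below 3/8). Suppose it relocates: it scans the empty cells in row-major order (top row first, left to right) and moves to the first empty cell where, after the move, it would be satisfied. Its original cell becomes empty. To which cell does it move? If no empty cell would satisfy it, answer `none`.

(3,3)

Vacating (4,2). Empty cells in order:
  (2,1): 1/4 same-type → still unsatisfied.
  (3,1): 0/2 same-type → still unsatisfied.
  (3,3): 3/6 same-type → satisfied — stop here.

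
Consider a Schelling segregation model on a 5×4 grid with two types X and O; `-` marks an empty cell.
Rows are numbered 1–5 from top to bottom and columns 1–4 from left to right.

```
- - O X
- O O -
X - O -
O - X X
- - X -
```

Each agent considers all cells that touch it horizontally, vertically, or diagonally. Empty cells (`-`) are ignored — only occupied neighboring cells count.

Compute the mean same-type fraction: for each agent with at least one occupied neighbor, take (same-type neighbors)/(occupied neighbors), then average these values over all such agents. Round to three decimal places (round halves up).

(1,3)O 2/3
(1,4)X 0/2
(2,2)O 3/4
(2,3)O 3/4
(3,1)X 0/2
(3,3)O 2/4
(4,1)O 0/1
(4,3)X 2/3
(4,4)X 2/3
(5,3)X 2/2
Sum over 10 agents: 2/3 + 0/2 + 3/4 + 3/4 + 0/2 + 2/4 + 0/1 + 2/3 + 2/3 + 2/2 = 5; mean = 5 ÷ 10 = 1/2 = 0.5 → 0.500.

0.500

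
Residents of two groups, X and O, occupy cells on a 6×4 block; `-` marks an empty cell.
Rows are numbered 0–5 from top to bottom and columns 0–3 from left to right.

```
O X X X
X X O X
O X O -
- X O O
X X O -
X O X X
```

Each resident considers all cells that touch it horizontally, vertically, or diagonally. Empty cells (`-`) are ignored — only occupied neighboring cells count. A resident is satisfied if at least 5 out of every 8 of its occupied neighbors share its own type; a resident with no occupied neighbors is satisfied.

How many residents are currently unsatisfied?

Row 0: (0,0)O 0/3 ✗ · (0,1)X 3/5 ✗ · (0,2)X 4/5 ✓ · (0,3)X 2/3 ✓
Row 1: (1,0)X 3/5 ✗ · (1,1)X 4/8 ✗ · (1,2)O 1/7 ✗ · (1,3)X 2/4 ✗
Row 2: (2,0)O 0/4 ✗ · (2,1)X 3/7 ✗ · (2,2)O 3/7 ✗
Row 3: (3,1)X 3/7 ✗ · (3,2)O 3/6 ✗ · (3,3)O 3/3 ✓
Row 4: (4,0)X 3/4 ✓ · (4,1)X 4/7 ✗ · (4,2)O 3/7 ✗
Row 5: (5,0)X 2/3 ✓ · (5,1)O 1/5 ✗ · (5,2)X 2/4 ✗ · (5,3)X 1/2 ✗
Unsatisfied: (0,0), (0,1), (1,0), (1,1), (1,2), (1,3), (2,0), (2,1), (2,2), (3,1), (3,2), (4,1), (4,2), (5,1), (5,2), (5,3) — 16 in total.

16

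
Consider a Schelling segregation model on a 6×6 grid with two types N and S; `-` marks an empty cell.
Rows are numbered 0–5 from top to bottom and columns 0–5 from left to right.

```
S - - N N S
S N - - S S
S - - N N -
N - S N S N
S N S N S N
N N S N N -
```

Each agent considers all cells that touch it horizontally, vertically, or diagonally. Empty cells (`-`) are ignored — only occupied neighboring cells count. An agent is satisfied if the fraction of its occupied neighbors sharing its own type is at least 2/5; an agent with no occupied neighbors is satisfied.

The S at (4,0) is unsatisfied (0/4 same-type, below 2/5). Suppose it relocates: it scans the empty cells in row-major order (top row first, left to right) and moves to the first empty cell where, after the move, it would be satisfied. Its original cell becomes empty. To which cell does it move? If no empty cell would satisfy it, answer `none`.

(0,1)

Vacating (4,0). Empty cells in order:
  (0,1): 2/3 same-type → satisfied — stop here.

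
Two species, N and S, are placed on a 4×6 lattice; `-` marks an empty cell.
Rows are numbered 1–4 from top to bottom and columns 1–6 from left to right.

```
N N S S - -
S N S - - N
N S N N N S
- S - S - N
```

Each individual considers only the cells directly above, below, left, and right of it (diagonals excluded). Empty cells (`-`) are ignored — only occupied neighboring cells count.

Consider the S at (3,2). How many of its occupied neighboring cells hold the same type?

Occupied neighbors of (3,2): (2,2)=N, (4,2)=S, (3,1)=N, (3,3)=N.
Same type (S): 1 of 4.

1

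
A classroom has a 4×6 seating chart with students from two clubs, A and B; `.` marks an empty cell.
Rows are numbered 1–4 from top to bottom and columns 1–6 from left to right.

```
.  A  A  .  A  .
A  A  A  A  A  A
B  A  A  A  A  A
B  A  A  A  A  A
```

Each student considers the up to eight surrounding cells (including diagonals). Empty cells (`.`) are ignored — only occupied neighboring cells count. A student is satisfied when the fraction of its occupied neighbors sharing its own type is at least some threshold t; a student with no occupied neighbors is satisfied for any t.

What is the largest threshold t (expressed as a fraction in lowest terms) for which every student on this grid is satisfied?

1/5

(1,2)A 4/4
(1,3)A 4/4
(1,5)A 3/3
(2,1)A 3/4
(2,2)A 6/7
(2,3)A 7/7
(2,4)A 7/7
(2,5)A 6/6
(2,6)A 4/4
(3,1)B 1/5
(3,2)A 6/8
(3,3)A 8/8
(3,4)A 8/8
(3,5)A 8/8
(3,6)A 5/5
(4,1)B 1/3
(4,2)A 3/5
(4,3)A 5/5
(4,4)A 5/5
(4,5)A 5/5
(4,6)A 3/3
The smallest same-type fraction is 1/5 at (3,1), which reduces to 1/5. Any threshold above that leaves this student unsatisfied.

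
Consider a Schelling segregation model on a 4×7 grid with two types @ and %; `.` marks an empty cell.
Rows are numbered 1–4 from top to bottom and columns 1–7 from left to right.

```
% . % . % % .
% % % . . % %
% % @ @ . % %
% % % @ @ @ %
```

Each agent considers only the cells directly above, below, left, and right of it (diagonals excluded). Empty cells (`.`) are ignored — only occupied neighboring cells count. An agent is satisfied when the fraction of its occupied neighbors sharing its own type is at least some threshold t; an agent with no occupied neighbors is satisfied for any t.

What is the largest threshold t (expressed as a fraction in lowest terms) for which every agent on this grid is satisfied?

1/4

(1,1)% 1/1
(1,3)% 1/1
(1,5)% 1/1
(1,6)% 2/2
(2,1)% 3/3
(2,2)% 3/3
(2,3)% 2/3
(2,6)% 3/3
(2,7)% 2/2
(3,1)% 3/3
(3,2)% 3/4
(3,3)@ 1/4
(3,4)@ 2/2
(3,6)% 2/3
(3,7)% 3/3
(4,1)% 2/2
(4,2)% 3/3
(4,3)% 1/3
(4,4)@ 2/3
(4,5)@ 2/2
(4,6)@ 1/3
(4,7)% 1/2
The smallest same-type fraction is 1/4 at (3,3), which reduces to 1/4. Any threshold above that leaves this agent unsatisfied.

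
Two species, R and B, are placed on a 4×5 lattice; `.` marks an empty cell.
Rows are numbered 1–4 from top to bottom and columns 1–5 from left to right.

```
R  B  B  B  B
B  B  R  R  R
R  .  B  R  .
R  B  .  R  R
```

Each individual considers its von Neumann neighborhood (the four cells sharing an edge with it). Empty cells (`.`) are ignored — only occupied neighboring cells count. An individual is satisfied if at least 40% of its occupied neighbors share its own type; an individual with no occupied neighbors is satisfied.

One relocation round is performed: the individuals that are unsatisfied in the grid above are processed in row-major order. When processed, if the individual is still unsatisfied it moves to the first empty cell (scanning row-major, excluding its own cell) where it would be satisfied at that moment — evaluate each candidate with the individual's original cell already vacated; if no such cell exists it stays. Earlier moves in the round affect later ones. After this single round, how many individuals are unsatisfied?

Initially unsatisfied (in order): (1,1), (2,1), (2,3), (3,3), (4,2).
  (1,1) → (3,5).
  (2,1): now satisfied by earlier moves; stays.
  (2,3): no empty cell satisfies it; stays.
  (3,3) → (1,1).
  (4,2) → (3,2).
Resulting grid:
B B B B B
B B R R R
R B . R R
R . . R R
Unsatisfied now: (2,3), (3,1).

2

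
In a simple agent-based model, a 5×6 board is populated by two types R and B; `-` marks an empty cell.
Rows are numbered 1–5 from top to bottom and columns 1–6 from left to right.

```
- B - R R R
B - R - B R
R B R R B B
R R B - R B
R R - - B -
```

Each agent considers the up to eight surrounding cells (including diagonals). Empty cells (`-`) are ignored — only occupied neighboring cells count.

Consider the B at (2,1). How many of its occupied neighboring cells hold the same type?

Occupied neighbors of (2,1): (1,2)=B, (3,1)=R, (3,2)=B.
Same type (B): 2 of 3.

2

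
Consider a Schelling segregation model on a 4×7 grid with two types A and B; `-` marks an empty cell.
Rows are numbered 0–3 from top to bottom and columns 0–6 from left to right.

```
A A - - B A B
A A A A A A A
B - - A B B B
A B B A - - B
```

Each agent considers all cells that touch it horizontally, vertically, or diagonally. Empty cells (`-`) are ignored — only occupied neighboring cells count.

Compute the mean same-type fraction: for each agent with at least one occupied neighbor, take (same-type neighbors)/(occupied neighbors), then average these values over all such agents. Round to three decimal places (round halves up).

0.523

(0,0)A 3/3
(0,1)A 4/4
(0,4)B 0/4
(0,5)A 3/5
(0,6)B 0/3
(1,0)A 3/4
(1,1)A 4/5
(1,2)A 4/4
(1,3)A 3/5
(1,4)A 4/7
(1,5)A 3/8
(1,6)A 2/5
(2,0)B 1/4
(2,3)A 4/6
(2,4)B 1/6
(2,5)B 3/6
(2,6)B 2/4
(3,0)A 0/2
(3,1)B 2/3
(3,2)B 1/3
(3,3)A 1/3
(3,6)B 2/2
Sum over 22 agents: 3/3 + 4/4 + 0/4 + 3/5 + 0/3 + 3/4 + 4/5 + 4/4 + 3/5 + 4/7 + 3/8 + 2/5 + 1/4 + 4/6 + 1/6 + 3/6 + 2/4 + 0/2 + 2/3 + 1/3 + 1/3 + 2/2 = 9671/840; mean = 9671/840 ÷ 22 = 9671/18480 = 0.523322… → 0.523.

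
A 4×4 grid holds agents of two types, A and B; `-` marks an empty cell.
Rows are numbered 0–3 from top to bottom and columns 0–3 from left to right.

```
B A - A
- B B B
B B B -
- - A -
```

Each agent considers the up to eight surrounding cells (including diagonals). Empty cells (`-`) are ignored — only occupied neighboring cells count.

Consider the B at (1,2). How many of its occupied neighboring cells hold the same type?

4

Occupied neighbors of (1,2): (0,1)=A, (0,3)=A, (1,1)=B, (1,3)=B, (2,1)=B, (2,2)=B.
Same type (B): 4 of 6.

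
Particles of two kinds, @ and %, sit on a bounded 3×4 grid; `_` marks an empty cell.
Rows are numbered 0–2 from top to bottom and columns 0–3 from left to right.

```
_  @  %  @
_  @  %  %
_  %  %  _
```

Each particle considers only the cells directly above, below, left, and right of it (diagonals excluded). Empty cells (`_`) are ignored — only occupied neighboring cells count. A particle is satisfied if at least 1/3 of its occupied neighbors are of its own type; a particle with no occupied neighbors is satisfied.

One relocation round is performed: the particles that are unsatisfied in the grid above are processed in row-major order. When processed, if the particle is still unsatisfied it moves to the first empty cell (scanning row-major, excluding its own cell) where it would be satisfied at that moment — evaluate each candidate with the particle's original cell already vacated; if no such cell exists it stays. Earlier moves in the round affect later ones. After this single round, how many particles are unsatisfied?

Initially unsatisfied (in order): (0,3).
  (0,3) → (0,0).
Resulting grid:
@ @ % _
_ @ % %
_ % % _
All satisfied now.

0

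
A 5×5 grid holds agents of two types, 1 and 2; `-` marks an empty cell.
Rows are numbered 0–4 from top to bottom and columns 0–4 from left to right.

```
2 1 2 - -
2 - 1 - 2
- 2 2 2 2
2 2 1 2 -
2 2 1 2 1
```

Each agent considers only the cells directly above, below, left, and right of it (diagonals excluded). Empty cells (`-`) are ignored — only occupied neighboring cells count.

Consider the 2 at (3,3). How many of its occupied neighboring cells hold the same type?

Occupied neighbors of (3,3): (2,3)=2, (4,3)=2, (3,2)=1.
Same type (2): 2 of 3.

2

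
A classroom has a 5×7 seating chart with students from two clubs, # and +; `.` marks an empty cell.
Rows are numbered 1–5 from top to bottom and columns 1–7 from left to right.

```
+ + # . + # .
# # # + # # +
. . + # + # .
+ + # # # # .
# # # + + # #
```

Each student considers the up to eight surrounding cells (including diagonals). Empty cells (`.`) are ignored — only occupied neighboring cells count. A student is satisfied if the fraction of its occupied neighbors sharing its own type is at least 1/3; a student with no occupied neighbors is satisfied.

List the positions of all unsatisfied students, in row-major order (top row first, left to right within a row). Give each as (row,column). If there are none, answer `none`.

Row 1: (1,1)+ 1/3 ✓ · (1,2)+ 1/5 ✗ · (1,3)# 2/4 ✓ · (1,5)+ 1/4 ✗ · (1,6)# 2/4 ✓
Row 2: (2,1)# 1/3 ✓ · (2,2)# 3/6 ✓ · (2,3)# 3/6 ✓ · (2,4)+ 3/7 ✓ · (2,5)# 4/7 ✓ · (2,6)# 3/6 ✓ · (2,7)+ 0/3 ✗
Row 3: (3,3)+ 2/7 ✗ · (3,4)# 5/8 ✓ · (3,5)+ 1/8 ✗ · (3,6)# 4/6 ✓
Row 4: (4,1)+ 1/3 ✓ · (4,2)+ 2/6 ✓ · (4,3)# 4/7 ✓ · (4,4)# 4/8 ✓ · (4,5)# 5/8 ✓ · (4,6)# 4/6 ✓
Row 5: (5,1)# 1/3 ✓ · (5,2)# 3/5 ✓ · (5,3)# 3/5 ✓ · (5,4)+ 1/5 ✗ · (5,5)+ 1/5 ✗ · (5,6)# 3/4 ✓ · (5,7)# 2/2 ✓

(1,2), (1,5), (2,7), (3,3), (3,5), (5,4), (5,5)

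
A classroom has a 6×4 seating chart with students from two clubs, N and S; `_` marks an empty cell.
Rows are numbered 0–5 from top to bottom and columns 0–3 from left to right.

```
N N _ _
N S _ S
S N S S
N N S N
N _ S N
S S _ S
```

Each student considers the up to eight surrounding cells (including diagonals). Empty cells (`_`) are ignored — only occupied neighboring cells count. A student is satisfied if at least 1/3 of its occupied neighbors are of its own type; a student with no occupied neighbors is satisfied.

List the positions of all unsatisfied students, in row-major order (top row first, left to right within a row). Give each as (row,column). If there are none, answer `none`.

Row 0: (0,0)N 2/3 satisfied · (0,1)N 2/3 satisfied
Row 1: (1,0)N 3/5 satisfied · (1,1)S 2/6 satisfied · (1,3)S 2/2 satisfied
Row 2: (2,0)S 1/5 not · (2,1)N 3/7 satisfied · (2,2)S 4/7 satisfied · (2,3)S 3/4 satisfied
Row 3: (3,0)N 3/4 satisfied · (3,1)N 3/7 satisfied · (3,2)S 3/7 satisfied · (3,3)N 1/5 not
Row 4: (4,0)N 2/4 satisfied · (4,2)S 3/6 satisfied · (4,3)N 1/4 not
Row 5: (5,0)S 1/2 satisfied · (5,1)S 2/3 satisfied · (5,3)S 1/2 satisfied

(2,0), (3,3), (4,3)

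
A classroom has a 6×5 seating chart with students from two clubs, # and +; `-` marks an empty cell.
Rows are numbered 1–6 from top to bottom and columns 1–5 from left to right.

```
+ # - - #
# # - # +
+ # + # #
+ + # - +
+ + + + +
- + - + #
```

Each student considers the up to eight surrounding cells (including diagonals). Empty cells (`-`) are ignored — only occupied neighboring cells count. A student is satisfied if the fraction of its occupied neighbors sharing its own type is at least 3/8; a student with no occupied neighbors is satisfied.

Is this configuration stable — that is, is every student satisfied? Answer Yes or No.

No

Row 1: (1,1)+ 0/3 ✗ · (1,2)# 2/3 ✓ · (1,5)# 1/2 ✓
Row 2: (2,1)# 3/5 ✓ · (2,2)# 3/6 ✓ · (2,4)# 3/5 ✓ · (2,5)+ 0/4 ✗
Row 3: (3,1)+ 2/5 ✓ · (3,2)# 3/7 ✓ · (3,3)+ 1/6 ✗ · (3,4)# 3/6 ✓ · (3,5)# 2/4 ✓
Row 4: (4,1)+ 4/5 ✓ · (4,2)+ 6/8 ✓ · (4,3)# 2/7 ✗ · (4,5)+ 2/4 ✓
Row 5: (5,1)+ 4/4 ✓ · (5,2)+ 5/6 ✓ · (5,3)+ 5/6 ✓ · (5,4)+ 4/6 ✓ · (5,5)+ 3/4 ✓
Row 6: (6,2)+ 3/3 ✓ · (6,4)+ 3/4 ✓ · (6,5)# 0/3 ✗
For instance (1,1) has only 0/3 same-type neighbors, below 3/8.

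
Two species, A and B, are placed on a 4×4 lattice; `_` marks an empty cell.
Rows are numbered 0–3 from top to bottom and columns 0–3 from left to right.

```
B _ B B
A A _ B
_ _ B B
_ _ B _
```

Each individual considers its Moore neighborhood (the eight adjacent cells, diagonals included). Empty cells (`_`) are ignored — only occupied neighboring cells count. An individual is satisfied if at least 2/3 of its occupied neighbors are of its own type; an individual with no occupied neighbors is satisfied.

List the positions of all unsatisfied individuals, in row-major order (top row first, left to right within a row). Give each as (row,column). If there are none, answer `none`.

(0,0), (1,0), (1,1)

(0,0)B 0/2 unhappy
(0,2)B 2/3 ok
(0,3)B 2/2 ok
(1,0)A 1/2 unhappy
(1,1)A 1/4 unhappy
(1,3)B 4/4 ok
(2,2)B 3/4 ok
(2,3)B 3/3 ok
(3,2)B 2/2 ok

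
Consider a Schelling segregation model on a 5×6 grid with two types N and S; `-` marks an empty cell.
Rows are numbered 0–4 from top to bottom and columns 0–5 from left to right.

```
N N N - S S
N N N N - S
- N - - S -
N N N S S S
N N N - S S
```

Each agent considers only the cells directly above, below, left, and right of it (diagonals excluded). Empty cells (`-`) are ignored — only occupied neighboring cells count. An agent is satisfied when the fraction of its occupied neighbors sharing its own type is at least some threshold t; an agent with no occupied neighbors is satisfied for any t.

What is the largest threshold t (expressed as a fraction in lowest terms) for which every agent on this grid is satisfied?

1/2

(0,0)N 2/2
(0,1)N 3/3
(0,2)N 2/2
(0,4)S 1/1
(0,5)S 2/2
(1,0)N 2/2
(1,1)N 4/4
(1,2)N 3/3
(1,3)N 1/1
(1,5)S 1/1
(2,1)N 2/2
(2,4)S 1/1
(3,0)N 2/2
(3,1)N 4/4
(3,2)N 2/3
(3,3)S 1/2
(3,4)S 4/4
(3,5)S 2/2
(4,0)N 2/2
(4,1)N 3/3
(4,2)N 2/2
(4,4)S 2/2
(4,5)S 2/2
The smallest same-type fraction is 1/2 at (3,3), which reduces to 1/2. Any threshold above that leaves this agent unsatisfied.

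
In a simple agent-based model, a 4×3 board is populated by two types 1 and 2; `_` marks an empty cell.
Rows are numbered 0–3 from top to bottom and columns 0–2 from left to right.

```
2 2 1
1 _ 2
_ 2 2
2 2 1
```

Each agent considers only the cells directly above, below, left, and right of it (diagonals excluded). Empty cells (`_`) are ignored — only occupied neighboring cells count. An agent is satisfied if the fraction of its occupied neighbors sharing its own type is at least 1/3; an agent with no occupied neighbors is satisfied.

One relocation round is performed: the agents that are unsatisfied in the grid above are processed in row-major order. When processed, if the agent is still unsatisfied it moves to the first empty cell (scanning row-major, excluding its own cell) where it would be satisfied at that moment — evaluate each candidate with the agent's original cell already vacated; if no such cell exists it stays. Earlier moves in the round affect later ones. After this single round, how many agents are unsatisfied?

1

Initially unsatisfied (in order): (0,2), (1,0), (3,2).
  (0,2) → (2,0).
  (1,0): now satisfied by earlier moves; stays.
  (3,2): no empty cell satisfies it; stays.
Resulting grid:
2 2 _
1 _ 2
1 2 2
2 2 1
Unsatisfied now: (3,2).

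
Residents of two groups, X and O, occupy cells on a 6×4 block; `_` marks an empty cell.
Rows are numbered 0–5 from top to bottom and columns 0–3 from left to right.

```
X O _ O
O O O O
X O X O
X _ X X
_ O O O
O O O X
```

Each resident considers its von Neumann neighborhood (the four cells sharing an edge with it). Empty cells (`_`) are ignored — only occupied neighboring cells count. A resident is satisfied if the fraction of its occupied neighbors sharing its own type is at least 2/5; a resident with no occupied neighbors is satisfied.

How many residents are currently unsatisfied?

Row 0: (0,0)X 0/2 not · (0,1)O 1/2 satisfied · (0,3)O 1/1 satisfied
Row 1: (1,0)O 1/3 not · (1,1)O 4/4 satisfied · (1,2)O 2/3 satisfied · (1,3)O 3/3 satisfied
Row 2: (2,0)X 1/3 not · (2,1)O 1/3 not · (2,2)X 1/4 not · (2,3)O 1/3 not
Row 3: (3,0)X 1/1 satisfied · (3,2)X 2/3 satisfied · (3,3)X 1/3 not
Row 4: (4,1)O 2/2 satisfied · (4,2)O 3/4 satisfied · (4,3)O 1/3 not
Row 5: (5,0)O 1/1 satisfied · (5,1)O 3/3 satisfied · (5,2)O 2/3 satisfied · (5,3)X 0/2 not
Unsatisfied: (0,0), (1,0), (2,0), (2,1), (2,2), (2,3), (3,3), (4,3), (5,3) — 9 in total.

9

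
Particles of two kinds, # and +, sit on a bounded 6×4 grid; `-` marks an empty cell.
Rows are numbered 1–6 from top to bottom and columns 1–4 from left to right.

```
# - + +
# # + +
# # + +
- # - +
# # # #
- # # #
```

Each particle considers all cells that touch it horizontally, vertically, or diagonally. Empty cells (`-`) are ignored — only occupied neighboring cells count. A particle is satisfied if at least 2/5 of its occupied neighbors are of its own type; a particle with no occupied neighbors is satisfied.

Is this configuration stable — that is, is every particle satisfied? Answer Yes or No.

Row 1: (1,1)# 2/2 ok · (1,3)+ 3/4 ok · (1,4)+ 3/3 ok
Row 2: (2,1)# 4/4 ok · (2,2)# 4/7 ok · (2,3)+ 5/7 ok · (2,4)+ 5/5 ok
Row 3: (3,1)# 4/4 ok · (3,2)# 4/6 ok · (3,3)+ 4/7 ok · (3,4)+ 4/4 ok
Row 4: (4,2)# 5/6 ok · (4,4)+ 2/4 ok
Row 5: (5,1)# 3/3 ok · (5,2)# 5/5 ok · (5,3)# 6/7 ok · (5,4)# 3/4 ok
Row 6: (6,2)# 4/4 ok · (6,3)# 5/5 ok · (6,4)# 3/3 ok
All meet the threshold, so the configuration is stable.

Yes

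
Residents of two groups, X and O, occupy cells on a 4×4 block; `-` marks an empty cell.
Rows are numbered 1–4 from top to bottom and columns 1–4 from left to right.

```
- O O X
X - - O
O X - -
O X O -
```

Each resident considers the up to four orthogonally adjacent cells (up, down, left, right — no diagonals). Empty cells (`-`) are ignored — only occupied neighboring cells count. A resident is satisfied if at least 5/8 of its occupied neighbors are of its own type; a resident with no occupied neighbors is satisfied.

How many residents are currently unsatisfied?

(1,2)O 1/1 satisfied
(1,3)O 1/2 not
(1,4)X 0/2 not
(2,1)X 0/1 not
(2,4)O 0/1 not
(3,1)O 1/3 not
(3,2)X 1/2 not
(4,1)O 1/2 not
(4,2)X 1/3 not
(4,3)O 0/1 not
Unsatisfied: (1,3), (1,4), (2,1), (2,4), (3,1), (3,2), (4,1), (4,2), (4,3) — 9 in total.

9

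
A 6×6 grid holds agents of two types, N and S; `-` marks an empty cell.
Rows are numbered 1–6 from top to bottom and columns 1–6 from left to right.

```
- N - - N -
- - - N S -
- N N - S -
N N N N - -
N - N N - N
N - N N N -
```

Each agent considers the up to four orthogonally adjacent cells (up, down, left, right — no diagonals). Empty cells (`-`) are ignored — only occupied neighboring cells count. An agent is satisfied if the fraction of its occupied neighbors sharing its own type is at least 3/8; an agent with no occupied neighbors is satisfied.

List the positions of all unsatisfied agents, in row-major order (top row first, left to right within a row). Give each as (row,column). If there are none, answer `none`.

(1,2)N 0/0 satisfied
(1,5)N 0/1 not
(2,4)N 0/1 not
(2,5)S 1/3 not
(3,2)N 2/2 satisfied
(3,3)N 2/2 satisfied
(3,5)S 1/1 satisfied
(4,1)N 2/2 satisfied
(4,2)N 3/3 satisfied
(4,3)N 4/4 satisfied
(4,4)N 2/2 satisfied
(5,1)N 2/2 satisfied
(5,3)N 3/3 satisfied
(5,4)N 3/3 satisfied
(5,6)N 0/0 satisfied
(6,1)N 1/1 satisfied
(6,3)N 2/2 satisfied
(6,4)N 3/3 satisfied
(6,5)N 1/1 satisfied

(1,5), (2,4), (2,5)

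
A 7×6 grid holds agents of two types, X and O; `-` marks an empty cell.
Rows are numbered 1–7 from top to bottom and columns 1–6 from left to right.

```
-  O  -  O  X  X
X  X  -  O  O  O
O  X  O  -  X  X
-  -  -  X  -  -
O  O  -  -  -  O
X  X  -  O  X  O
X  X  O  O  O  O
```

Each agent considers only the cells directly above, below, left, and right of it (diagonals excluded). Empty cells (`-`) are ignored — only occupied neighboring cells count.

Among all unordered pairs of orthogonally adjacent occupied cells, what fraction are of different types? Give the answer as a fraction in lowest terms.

Scan each occupied cell's neighbors to the right and below so each pair is counted once.
From row 1: 4 unlike of 6 pairs (running 4/6).
From row 2: 3 unlike of 7 pairs (running 7/13).
From row 3: 2 unlike of 3 pairs (running 9/16).
From row 5: 2 unlike of 4 pairs (running 11/20).
From row 6: 3 unlike of 8 pairs (running 14/28).
From row 7: 1 unlike of 5 pairs (running 15/33).
Total adjacent occupied pairs: 33; unlike-type pairs: 15.
15/33 reduces to 5/11.

5/11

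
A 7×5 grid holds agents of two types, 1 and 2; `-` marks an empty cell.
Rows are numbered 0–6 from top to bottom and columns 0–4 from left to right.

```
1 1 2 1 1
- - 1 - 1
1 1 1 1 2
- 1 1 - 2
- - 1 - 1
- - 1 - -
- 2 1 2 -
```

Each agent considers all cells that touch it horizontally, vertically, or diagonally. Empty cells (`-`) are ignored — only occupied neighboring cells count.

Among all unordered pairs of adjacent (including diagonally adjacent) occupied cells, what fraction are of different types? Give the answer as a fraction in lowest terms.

11/36

Scan each occupied cell's neighbors to the right and below (and the two forward diagonals) so each pair is counted once.
From row 0: 3 unlike of 9 pairs (running 3/9).
From row 1: 1 unlike of 5 pairs (running 4/14).
From row 2: 2 unlike of 12 pairs (running 6/26).
From row 3: 1 unlike of 4 pairs (running 7/30).
From row 4: 0 unlike of 1 pairs (running 7/31).
From row 5: 2 unlike of 3 pairs (running 9/34).
From row 6: 2 unlike of 2 pairs (running 11/36).
Total adjacent occupied pairs: 36; unlike-type pairs: 11.
11/36 is already in lowest terms.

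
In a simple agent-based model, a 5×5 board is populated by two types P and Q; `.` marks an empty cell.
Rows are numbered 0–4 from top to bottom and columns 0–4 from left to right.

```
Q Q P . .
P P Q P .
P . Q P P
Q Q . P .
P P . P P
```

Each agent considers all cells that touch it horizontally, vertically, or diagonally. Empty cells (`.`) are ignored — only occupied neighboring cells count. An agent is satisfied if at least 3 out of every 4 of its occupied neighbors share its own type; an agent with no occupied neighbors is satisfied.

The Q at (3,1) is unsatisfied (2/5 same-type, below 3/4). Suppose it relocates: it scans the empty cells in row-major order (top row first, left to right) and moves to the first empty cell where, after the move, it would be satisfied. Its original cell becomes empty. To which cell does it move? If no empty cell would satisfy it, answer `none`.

none

Vacating (3,1). Empty cells in order:
  (0,3): 1/3 same-type → still unsatisfied.
  (0,4): 0/1 same-type → still unsatisfied.
  (1,4): 0/3 same-type → still unsatisfied.
  (2,1): 3/6 same-type → still unsatisfied.
  (3,2): 1/5 same-type → still unsatisfied.
  (3,4): 0/5 same-type → still unsatisfied.
  (4,2): 0/3 same-type → still unsatisfied.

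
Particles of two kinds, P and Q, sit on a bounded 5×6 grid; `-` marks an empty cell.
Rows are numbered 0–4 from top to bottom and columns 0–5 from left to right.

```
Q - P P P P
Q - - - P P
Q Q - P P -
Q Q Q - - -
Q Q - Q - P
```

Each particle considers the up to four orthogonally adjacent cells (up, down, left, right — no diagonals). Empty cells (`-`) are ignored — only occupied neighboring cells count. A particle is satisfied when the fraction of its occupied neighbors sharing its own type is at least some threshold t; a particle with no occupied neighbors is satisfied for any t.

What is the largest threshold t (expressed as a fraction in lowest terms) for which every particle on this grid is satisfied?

1/1

Row 0: (0,0)Q 1/1 · (0,2)P 1/1 · (0,3)P 2/2 · (0,4)P 3/3 · (0,5)P 2/2
Row 1: (1,0)Q 2/2 · (1,4)P 3/3 · (1,5)P 2/2
Row 2: (2,0)Q 3/3 · (2,1)Q 2/2 · (2,3)P 1/1 · (2,4)P 2/2
Row 3: (3,0)Q 3/3 · (3,1)Q 4/4 · (3,2)Q 1/1
Row 4: (4,0)Q 2/2 · (4,1)Q 2/2 · (4,3)Q — no occupied neighbors · (4,5)P — no occupied neighbors
The smallest same-type fraction is 1/1 at (0,0), which reduces to 1/1. Any threshold above that leaves this particle unsatisfied.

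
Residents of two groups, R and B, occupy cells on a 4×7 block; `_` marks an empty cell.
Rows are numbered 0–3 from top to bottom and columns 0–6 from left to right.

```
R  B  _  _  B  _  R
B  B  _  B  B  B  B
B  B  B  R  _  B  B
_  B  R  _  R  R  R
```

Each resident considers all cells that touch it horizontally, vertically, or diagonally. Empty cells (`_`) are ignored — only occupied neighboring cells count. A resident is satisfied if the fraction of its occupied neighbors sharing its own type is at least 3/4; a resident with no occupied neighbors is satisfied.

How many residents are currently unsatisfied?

11

Row 0: (0,0)R 0/3 ✗ · (0,1)B 2/3 ✗ · (0,4)B 3/3 ✓ · (0,6)R 0/2 ✗
Row 1: (1,0)B 4/5 ✓ · (1,1)B 5/6 ✓ · (1,3)B 3/4 ✓ · (1,4)B 4/5 ✓ · (1,5)B 5/6 ✓ · (1,6)B 3/4 ✓
Row 2: (2,0)B 4/4 ✓ · (2,1)B 5/6 ✓ · (2,2)B 4/6 ✗ · (2,3)R 2/5 ✗ · (2,5)B 4/7 ✗ · (2,6)B 3/5 ✗
Row 3: (3,1)B 3/4 ✓ · (3,2)R 1/4 ✗ · (3,4)R 2/3 ✗ · (3,5)R 2/4 ✗ · (3,6)R 1/3 ✗
Unsatisfied: (0,0), (0,1), (0,6), (2,2), (2,3), (2,5), (2,6), (3,2), (3,4), (3,5), (3,6) — 11 in total.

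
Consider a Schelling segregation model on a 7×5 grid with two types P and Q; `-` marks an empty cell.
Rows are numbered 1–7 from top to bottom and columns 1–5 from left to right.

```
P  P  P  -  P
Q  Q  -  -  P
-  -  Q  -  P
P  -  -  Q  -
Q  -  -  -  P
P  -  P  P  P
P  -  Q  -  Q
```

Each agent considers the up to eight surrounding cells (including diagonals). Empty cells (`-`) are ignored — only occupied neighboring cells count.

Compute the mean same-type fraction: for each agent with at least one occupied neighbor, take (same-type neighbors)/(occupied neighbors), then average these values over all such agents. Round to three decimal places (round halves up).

0.492

(1,1)P 1/3
(1,2)P 2/4
(1,3)P 1/2
(1,5)P 1/1
(2,1)Q 1/3
(2,2)Q 2/5
(2,5)P 2/2
(3,3)Q 2/2
(3,5)P 1/2
(4,1)P 0/1
(4,4)Q 1/3
(5,1)Q 0/2
(5,5)P 2/3
(6,1)P 1/2
(6,3)P 1/2
(6,4)P 3/5
(6,5)P 2/3
(7,1)P 1/1
(7,3)Q 0/2
(7,5)Q 0/2
Sum over 20 agents: 1/3 + 2/4 + 1/2 + 1/1 + 1/3 + 2/5 + 2/2 + 2/2 + 1/2 + 0/1 + 1/3 + 0/2 + 2/3 + 1/2 + 1/2 + 3/5 + 2/3 + 1/1 + 0/2 + 0/2 = 59/6; mean = 59/6 ÷ 20 = 59/120 = 0.491666… → 0.492.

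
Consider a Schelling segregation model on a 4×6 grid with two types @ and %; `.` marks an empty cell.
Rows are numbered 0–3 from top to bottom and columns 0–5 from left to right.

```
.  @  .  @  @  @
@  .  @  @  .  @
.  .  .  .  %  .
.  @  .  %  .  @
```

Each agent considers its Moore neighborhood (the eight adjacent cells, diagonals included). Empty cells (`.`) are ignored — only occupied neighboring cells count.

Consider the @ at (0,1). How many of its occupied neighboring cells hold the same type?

Occupied neighbors of (0,1): (1,0)=@, (1,2)=@.
Same type (@): 2 of 2.

2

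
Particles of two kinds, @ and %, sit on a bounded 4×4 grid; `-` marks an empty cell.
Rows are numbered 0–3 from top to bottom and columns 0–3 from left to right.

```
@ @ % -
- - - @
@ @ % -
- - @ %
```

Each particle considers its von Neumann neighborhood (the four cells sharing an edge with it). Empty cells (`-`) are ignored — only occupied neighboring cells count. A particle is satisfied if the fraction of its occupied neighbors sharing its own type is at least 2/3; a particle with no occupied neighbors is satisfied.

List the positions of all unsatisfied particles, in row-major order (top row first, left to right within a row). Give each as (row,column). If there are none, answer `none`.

(0,1), (0,2), (2,1), (2,2), (3,2), (3,3)

(0,0)@ 1/1 satisfied
(0,1)@ 1/2 not
(0,2)% 0/1 not
(1,3)@ 0/0 satisfied
(2,0)@ 1/1 satisfied
(2,1)@ 1/2 not
(2,2)% 0/2 not
(3,2)@ 0/2 not
(3,3)% 0/1 not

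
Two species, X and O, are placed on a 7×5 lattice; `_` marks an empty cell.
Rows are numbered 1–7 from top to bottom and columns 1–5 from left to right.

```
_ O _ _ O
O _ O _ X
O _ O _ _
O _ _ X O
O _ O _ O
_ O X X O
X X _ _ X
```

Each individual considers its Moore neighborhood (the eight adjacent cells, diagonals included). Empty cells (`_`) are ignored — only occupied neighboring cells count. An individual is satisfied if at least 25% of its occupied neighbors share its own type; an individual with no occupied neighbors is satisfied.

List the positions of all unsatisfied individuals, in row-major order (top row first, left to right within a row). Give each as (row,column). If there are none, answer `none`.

(1,5), (2,5), (4,4)

Row 1: (1,2)O 2/2 ✓ · (1,5)O 0/1 ✗
Row 2: (2,1)O 2/2 ✓ · (2,3)O 2/2 ✓ · (2,5)X 0/1 ✗
Row 3: (3,1)O 2/2 ✓ · (3,3)O 1/2 ✓
Row 4: (4,1)O 2/2 ✓ · (4,4)X 0/4 ✗ · (4,5)O 1/2 ✓
Row 5: (5,1)O 2/2 ✓ · (5,3)O 1/4 ✓ · (5,5)O 2/4 ✓
Row 6: (6,2)O 2/5 ✓ · (6,3)X 2/4 ✓ · (6,4)X 2/5 ✓ · (6,5)O 1/3 ✓
Row 7: (7,1)X 1/2 ✓ · (7,2)X 2/3 ✓ · (7,5)X 1/2 ✓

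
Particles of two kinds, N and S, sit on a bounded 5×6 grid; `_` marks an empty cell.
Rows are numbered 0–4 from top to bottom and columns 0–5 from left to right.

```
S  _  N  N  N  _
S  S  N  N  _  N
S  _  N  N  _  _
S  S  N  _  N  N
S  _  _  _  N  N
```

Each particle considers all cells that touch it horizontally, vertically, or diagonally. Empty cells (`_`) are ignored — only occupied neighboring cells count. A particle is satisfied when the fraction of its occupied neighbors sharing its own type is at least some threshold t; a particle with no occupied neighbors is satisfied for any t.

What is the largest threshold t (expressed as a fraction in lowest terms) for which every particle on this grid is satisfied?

1/2

Row 0: (0,0)S 2/2 · (0,2)N 3/4 · (0,3)N 4/4 · (0,4)N 3/3
Row 1: (1,0)S 3/3 · (1,1)S 3/6 · (1,2)N 5/6 · (1,3)N 6/6 · (1,5)N 1/1
Row 2: (2,0)S 4/4 · (2,2)N 4/6 · (2,3)N 5/5
Row 3: (3,0)S 3/3 · (3,1)S 3/5 · (3,2)N 2/3 · (3,4)N 4/4 · (3,5)N 3/3
Row 4: (4,0)S 2/2 · (4,4)N 3/3 · (4,5)N 3/3
The smallest same-type fraction is 3/6 at (1,1), which reduces to 1/2. Any threshold above that leaves this particle unsatisfied.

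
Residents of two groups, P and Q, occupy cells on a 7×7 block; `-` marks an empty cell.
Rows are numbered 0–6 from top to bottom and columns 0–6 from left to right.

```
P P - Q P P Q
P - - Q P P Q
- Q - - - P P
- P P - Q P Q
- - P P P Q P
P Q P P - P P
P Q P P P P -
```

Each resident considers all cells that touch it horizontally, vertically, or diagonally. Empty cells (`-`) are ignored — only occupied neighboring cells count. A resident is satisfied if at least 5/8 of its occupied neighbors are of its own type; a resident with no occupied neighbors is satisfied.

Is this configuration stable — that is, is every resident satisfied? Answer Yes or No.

(0,0)P 2/2 ok
(0,1)P 2/2 ok
(0,3)Q 1/3 unhappy
(0,4)P 3/5 unhappy
(0,5)P 3/5 unhappy
(0,6)Q 1/3 unhappy
(1,0)P 2/3 ok
(1,3)Q 1/3 unhappy
(1,4)P 4/6 ok
(1,5)P 5/7 ok
(1,6)Q 1/5 unhappy
(2,1)Q 0/3 unhappy
(2,5)P 4/7 unhappy
(2,6)P 3/5 unhappy
(3,1)P 2/3 ok
(3,2)P 3/4 ok
(3,4)Q 1/5 unhappy
(3,5)P 4/7 unhappy
(3,6)Q 1/5 unhappy
(4,2)P 5/6 ok
(4,3)P 5/6 ok
(4,4)P 4/6 ok
(4,5)Q 2/7 unhappy
(4,6)P 3/5 unhappy
(5,0)P 1/3 unhappy
(5,1)Q 1/6 unhappy
(5,2)P 5/7 ok
(5,3)P 7/7 ok
(5,5)P 5/6 ok
(5,6)P 3/4 ok
(6,0)P 1/3 unhappy
(6,1)Q 1/5 unhappy
(6,2)P 3/5 unhappy
(6,3)P 4/4 ok
(6,4)P 4/4 ok
(6,5)P 3/3 ok
For instance (0,3) has only 1/3 same-type neighbors, below 5/8.

No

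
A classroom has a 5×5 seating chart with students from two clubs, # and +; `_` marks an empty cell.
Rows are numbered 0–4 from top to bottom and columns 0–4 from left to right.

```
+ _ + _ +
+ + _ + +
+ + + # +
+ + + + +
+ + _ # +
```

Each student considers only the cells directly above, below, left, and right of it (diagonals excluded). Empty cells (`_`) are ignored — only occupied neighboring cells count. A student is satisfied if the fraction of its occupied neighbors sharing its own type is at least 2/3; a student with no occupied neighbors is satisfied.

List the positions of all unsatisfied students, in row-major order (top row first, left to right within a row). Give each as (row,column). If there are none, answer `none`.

Row 0: (0,0)+ 1/1 ✓ · (0,2)+ 0/0 ✓ · (0,4)+ 1/1 ✓
Row 1: (1,0)+ 3/3 ✓ · (1,1)+ 2/2 ✓ · (1,3)+ 1/2 ✗ · (1,4)+ 3/3 ✓
Row 2: (2,0)+ 3/3 ✓ · (2,1)+ 4/4 ✓ · (2,2)+ 2/3 ✓ · (2,3)# 0/4 ✗ · (2,4)+ 2/3 ✓
Row 3: (3,0)+ 3/3 ✓ · (3,1)+ 4/4 ✓ · (3,2)+ 3/3 ✓ · (3,3)+ 2/4 ✗ · (3,4)+ 3/3 ✓
Row 4: (4,0)+ 2/2 ✓ · (4,1)+ 2/2 ✓ · (4,3)# 0/2 ✗ · (4,4)+ 1/2 ✗

(1,3), (2,3), (3,3), (4,3), (4,4)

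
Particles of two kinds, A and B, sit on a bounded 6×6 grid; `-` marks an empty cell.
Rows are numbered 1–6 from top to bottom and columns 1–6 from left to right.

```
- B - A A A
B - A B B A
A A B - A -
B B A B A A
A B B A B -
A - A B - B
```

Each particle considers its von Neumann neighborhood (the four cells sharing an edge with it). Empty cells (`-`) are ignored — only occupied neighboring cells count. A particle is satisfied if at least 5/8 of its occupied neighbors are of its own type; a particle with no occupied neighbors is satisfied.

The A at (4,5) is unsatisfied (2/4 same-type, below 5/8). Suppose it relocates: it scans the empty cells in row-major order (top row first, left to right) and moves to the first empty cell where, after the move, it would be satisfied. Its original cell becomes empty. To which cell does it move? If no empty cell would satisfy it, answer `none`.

(1,3)

Vacating (4,5). Empty cells in order:
  (1,1): 0/2 same-type → still unsatisfied.
  (1,3): 2/3 same-type → satisfied — stop here.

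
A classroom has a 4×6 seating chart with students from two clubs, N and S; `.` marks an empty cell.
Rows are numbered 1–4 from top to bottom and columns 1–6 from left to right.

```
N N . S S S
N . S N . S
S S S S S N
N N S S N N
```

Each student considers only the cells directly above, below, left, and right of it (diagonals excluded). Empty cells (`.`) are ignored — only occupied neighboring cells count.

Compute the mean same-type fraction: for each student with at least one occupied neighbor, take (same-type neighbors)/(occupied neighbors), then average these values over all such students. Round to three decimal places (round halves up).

0.615

(1,1)N 2/2
(1,2)N 1/1
(1,4)S 1/2
(1,5)S 2/2
(1,6)S 2/2
(2,1)N 1/2
(2,3)S 1/2
(2,4)N 0/3
(2,6)S 1/2
(3,1)S 1/3
(3,2)S 2/3
(3,3)S 4/4
(3,4)S 3/4
(3,5)S 1/3
(3,6)N 1/3
(4,1)N 1/2
(4,2)N 1/3
(4,3)S 2/3
(4,4)S 2/3
(4,5)N 1/3
(4,6)N 2/2
Sum over 21 students: 2/2 + 1/1 + 1/2 + 2/2 + 2/2 + 1/2 + 1/2 + 0/3 + 1/2 + 1/3 + 2/3 + 4/4 + 3/4 + 1/3 + 1/3 + 1/2 + 1/3 + 2/3 + 2/3 + 1/3 + 2/2 = 155/12; mean = 155/12 ÷ 21 = 155/252 = 0.615079… → 0.615.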